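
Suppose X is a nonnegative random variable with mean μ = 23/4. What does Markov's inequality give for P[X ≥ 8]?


μ = E[X] = 23/4, a = 8.
Markov: P[X ≥ 8] ≤ μ/a = (23/4)/8 = 23/32.
Numerically: ≈ 0.718750.
(Since a = 8 > μ = 5.750000, the bound 23/32 is < 1 and informative.)

P[X ≥ 8] ≤ 23/32 ≈ 0.718750.


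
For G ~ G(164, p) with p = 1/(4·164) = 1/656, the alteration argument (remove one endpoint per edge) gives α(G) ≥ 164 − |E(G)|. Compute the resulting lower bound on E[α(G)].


E[|E(G)|] = C(164, 2)·p = 13366 · (1/656) = 163/8.
E[α(G)] ≥ n − E[|E(G)|] = 164 − 163/8 = 1149/8.
Numerically: ≈ 143.625000.
(This is only a lower bound; the true E[α(G)] may be larger.)

E[α(G)] ≥ 1149/8 ≈ 143.625000.


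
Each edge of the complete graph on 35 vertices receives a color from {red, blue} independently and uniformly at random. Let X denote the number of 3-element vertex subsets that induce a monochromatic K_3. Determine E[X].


Let X = Σ_S X_S over the C(35, 3) = 6545 subsets S of size 3, where X_S = 1 if the K_3 on S is monochromatic.
For a fixed S, the K_3 on S has C(3, 2) = 3 edges. P[all 3 edges red] = (1/2)^3, and likewise for blue, so P[monochromatic] = 2·(1/2)^3 = 2^{1 − 3} = 1/4.
By linearity of expectation: E[X] = C(35, 3) · 2^{1 − 3} = 6545 · 1/4 = 6545/4.
Numerically: E[X] ≈ 1636.250000.

E[X] = C(35,3)·2^(1−C(3,2)) = 6545/4 ≈ 1636.250000.


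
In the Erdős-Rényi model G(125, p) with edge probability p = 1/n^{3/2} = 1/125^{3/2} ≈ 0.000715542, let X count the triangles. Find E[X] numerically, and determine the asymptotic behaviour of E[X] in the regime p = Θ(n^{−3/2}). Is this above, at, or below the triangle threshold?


Number of potential triangles: C(125, 3) = 317750.
Each occurs with probability p³ ≈ (0.000715542)³ ≈ 3.66357377e-10.
By linearity: E[X] = C(125, 3)·p³ ≈ 317750 · 3.66357377e-10 ≈ 0.000116.
Since α = 3/2 > 1, p = c/n^{3/2} = o(1/n) is below the triangle threshold p ~ 1/n. Asymptotically E[X] ~ (c³/6)·n^{3(1−α)} = (1³/6)·n^{-1.5} → 0, so by Markov's inequality G has no triangles w.h.p.

E[X] ≈ 0.000116; in regime p = Θ(1/n^{3/2}) E[X] tends to 0 (below the triangle threshold p ~ 1/n).


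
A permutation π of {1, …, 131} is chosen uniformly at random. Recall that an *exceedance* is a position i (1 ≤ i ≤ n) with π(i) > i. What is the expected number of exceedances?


Write X = Σ_{i=1}^{131} X_i, where X_i = 1_{π(i) > i}.
For each fixed i, π(i) is uniform over {1, …, 131} (marginal of a uniform permutation), so P[π(i) > i] = (n − i)/n. Summing: Σ_{i=1}^{131} (n − i)/n = (0 + 1 + … + 130)/131 = 131(131 − 1)/(2·131) = (131 − 1)/2.
Hence E[X] = Σ_{i=1}^{131} (131 − i)/131 = 65 ≈ 65.00000.

E[X] = 65 = 65.00000.


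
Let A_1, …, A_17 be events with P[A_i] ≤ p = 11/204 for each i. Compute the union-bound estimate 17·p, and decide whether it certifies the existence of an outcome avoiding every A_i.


Union bound: P[∪_{i=1}^{17} A_i] ≤ Σ_i P[A_i] ≤ 17·p = 17·(11/204) = 11/12.
Numerically: 11/12 ≈ 0.91667.
Is 11/12 < 1? YES.
Since P[∪ A_i] ≤ 11/12 < 1, the complement has P[∩ A_i^c] ≥ 1 − 11/12 = 1/12 > 0, so some outcome avoids every A_i.

17·p = 11/12 ≈ 0.91667; existence CERTIFIED by the union bound.


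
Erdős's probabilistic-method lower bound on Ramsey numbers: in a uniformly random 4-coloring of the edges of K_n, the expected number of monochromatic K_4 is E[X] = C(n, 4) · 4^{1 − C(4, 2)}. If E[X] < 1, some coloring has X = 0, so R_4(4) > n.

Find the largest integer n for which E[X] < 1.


We need C(n, 4) · 4^{1 − 6} < 1, i.e. C(n, 4) < 4^{6 − 1} = 1024.
Check values of n near the boundary:
  n = 9: C(9, 4) = 126; 126 < 1024? YES
  n = 10: C(10, 4) = 210; 210 < 1024? YES
  n = 11: C(11, 4) = 330; 330 < 1024? YES
  n = 12: C(12, 4) = 495; 495 < 1024? YES
  n = 13: C(13, 4) = 715; 715 < 1024? YES
  n = 14: C(14, 4) = 1001; 1001 < 1024? YES
  n = 15: C(15, 4) = 1365; 1365 < 1024? NO
  n = 16: C(16, 4) = 1820; 1820 < 1024? NO
The largest n with C(n, 4) < 1024 is n = 14 (where E[X] = 1001/1024 ≈ 0.978). Hence R_4(4) > 14, i.e. R_4(4) ≥ 15.

Largest n = 14; hence R_4(4) > 14.


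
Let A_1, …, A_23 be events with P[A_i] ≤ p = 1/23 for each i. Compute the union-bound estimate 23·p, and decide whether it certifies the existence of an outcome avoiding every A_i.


Union bound: P[∪_{i=1}^{23} A_i] ≤ Σ_i P[A_i] ≤ 23·p = 23·(1/23) = 1.
Numerically: 1 ≈ 1.00000.
Is 1 < 1? NO.
Since the bound 1 is ≥ 1, the union bound is uninformative here; it does NOT by itself certify existence.

23·p = 1 ≈ 1.00000; existence NOT certified by the union bound.


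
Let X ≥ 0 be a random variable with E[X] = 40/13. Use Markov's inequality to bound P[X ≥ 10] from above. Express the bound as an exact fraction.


μ = E[X] = 40/13, a = 10.
Markov: P[X ≥ 10] ≤ μ/a = (40/13)/10 = 4/13.
Numerically: ≈ 0.307692.
(Since a = 10 > μ = 3.076923, the bound 4/13 is < 1 and informative.)

P[X ≥ 10] ≤ 4/13 ≈ 0.307692.


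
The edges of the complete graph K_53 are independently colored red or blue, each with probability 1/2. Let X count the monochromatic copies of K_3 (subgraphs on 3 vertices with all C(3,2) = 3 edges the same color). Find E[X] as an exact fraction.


Let X = Σ_S X_S over the C(53, 3) = 23426 subsets S of size 3, where X_S = 1 if the K_3 on S is monochromatic.
For a fixed S, the K_3 on S has C(3, 2) = 3 edges. P[all 3 edges red] = (1/2)^3, and likewise for blue, so P[monochromatic] = 2·(1/2)^3 = 2^{1 − 3} = 1/4.
Summing: E[X] = C(53, 3) · 2^{1 − 3} = 23426 · 1/4 = 11713/2.
Numerically: E[X] ≈ 5856.50000.

E[X] = C(53,3)·2^(1−C(3,2)) = 11713/2 ≈ 5856.50000.


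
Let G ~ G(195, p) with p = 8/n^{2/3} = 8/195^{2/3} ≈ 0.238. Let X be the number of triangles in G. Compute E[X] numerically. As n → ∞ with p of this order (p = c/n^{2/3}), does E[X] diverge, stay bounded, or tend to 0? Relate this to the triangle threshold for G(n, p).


Number of potential triangles: C(195, 3) = 1216865.
Each occurs with probability p³ ≈ (0.238)³ ≈ 1.34648e-02.
By linearity: E[X] = C(195, 3)·p³ ≈ 1216865 · 1.34648e-02 ≈ 16384.875.
Since α = 2/3 < 1, p = c/n^{2/3} ≫ 1/n is above the triangle threshold p ~ 1/n. Asymptotically E[X] ~ (c³/6)·n^{3(1−α)} = (8³/6)·n^{1} → ∞; triangles are abundant w.h.p.

E[X] ≈ 16384.875; in regime p = Θ(1/n^{2/3}) E[X] diverges (above the triangle threshold p ~ 1/n).


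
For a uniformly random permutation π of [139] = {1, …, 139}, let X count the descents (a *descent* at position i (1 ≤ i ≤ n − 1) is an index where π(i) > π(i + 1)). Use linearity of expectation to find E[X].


Write X = Σ X_I over i = 1, …, 138, with X_I the indicator of one descent.
There are 138 indicators.
For each fixed i, the pair (π(i), π(i+1)) is a uniformly random ordered pair of distinct values from {1, …, 139}; by symmetry P[π(i) > π(i+1)] = 1/2.
By linearity: E[X] = 138 · (1/2) = (139 − 1) · (1/2) = 69 ≈ 69.00000.

E[X] = 69 = 69.00000.


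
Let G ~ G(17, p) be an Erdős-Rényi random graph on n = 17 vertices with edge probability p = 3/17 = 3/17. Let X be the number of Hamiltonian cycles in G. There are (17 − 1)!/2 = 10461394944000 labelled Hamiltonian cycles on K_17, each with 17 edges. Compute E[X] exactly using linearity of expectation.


K_17 has (17 − 1)!/2 = 10461394944000 labelled Hamiltonian cycles.
For each such Hamiltonian cycle H, let X_H = 1 if all 17 edges of H are present in G. Then P[X_H = 1] = p^{17} = (3/17)^{17} = 129140163/827240261886336764177.
By linearity of expectation: E[X] = Σ_H E[X_H] = 10461394944000 · p^{17} = 10461394944000 · 129140163/827240261886336764177 = 1350986248275535872000/827240261886336764177.
Numerically: E[X] ≈ 1.6331.

E[X] = 10461394944000 · (3/17)^{17} = 1350986248275535872000/827240261886336764177 ≈ 1.6331.


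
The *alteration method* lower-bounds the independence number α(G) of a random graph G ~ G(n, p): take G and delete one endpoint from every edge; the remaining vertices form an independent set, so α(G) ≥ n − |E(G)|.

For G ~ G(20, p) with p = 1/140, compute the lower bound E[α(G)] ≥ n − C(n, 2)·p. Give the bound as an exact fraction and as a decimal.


E[|E(G)|] = C(20, 2)·p = 190 · (1/140) = 19/14.
E[α(G)] ≥ n − E[|E(G)|] = 20 − 19/14 = 261/14.
Numerically: ≈ 18.6429.
(This is only a lower bound; the true E[α(G)] may be larger.)

E[α(G)] ≥ 261/14 ≈ 18.6429.


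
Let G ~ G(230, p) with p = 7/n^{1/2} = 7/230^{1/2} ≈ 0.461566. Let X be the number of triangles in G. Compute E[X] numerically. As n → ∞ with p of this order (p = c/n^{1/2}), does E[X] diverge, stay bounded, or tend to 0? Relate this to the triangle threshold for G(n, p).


Number of potential triangles: C(230, 3) = 2001460.
Each occurs with probability p³ ≈ (0.461566)³ ≈ 9.83336967e-02.
By linearity: E[X] = C(230, 3)·p³ ≈ 2001460 · 9.83336967e-02 ≈ 196810.960567.
Since α = 1/2 < 1, p = c/n^{1/2} ≫ 1/n is above the triangle threshold p ~ 1/n. Asymptotically E[X] ~ (c³/6)·n^{3(1−α)} = (7³/6)·n^{1.5} → ∞; triangles are abundant w.h.p.

E[X] ≈ 196810.960567; in regime p = Θ(1/n^{1/2}) E[X] diverges (above the triangle threshold p ~ 1/n).


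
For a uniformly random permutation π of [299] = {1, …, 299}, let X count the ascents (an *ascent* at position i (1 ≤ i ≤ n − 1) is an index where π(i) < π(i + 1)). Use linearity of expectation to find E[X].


Write X = Σ X_I over i = 1, …, 298, with X_I the indicator of one ascent.
There are 298 indicators.
For each fixed i, the pair (π(i), π(i+1)) is a uniformly random ordered pair of distinct values from {1, …, 299}; by symmetry P[π(i) < π(i+1)] = 1/2.
By linearity: E[X] = 298 · (1/2) = (299 − 1) · (1/2) = 149 ≈ 149.000000.

E[X] = 149 = 149.000000.


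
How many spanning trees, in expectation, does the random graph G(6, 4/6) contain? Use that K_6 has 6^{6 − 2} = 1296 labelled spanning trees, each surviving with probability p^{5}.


K_6 has 6^{6 − 2} = 1296 labelled spanning trees.
For each such spanning tree H, let X_H = 1 if all 5 edges of H are present in G. Then P[X_H = 1] = p^{5} = (2/3)^{5} = 32/243.
By linearity: E[X] = Σ_H E[X_H] = 1296 · p^{5} = 1296 · 32/243 = 512/3.
Numerically: E[X] ≈ 170.667.

E[X] = 1296 · (2/3)^{5} = 512/3 ≈ 170.667.


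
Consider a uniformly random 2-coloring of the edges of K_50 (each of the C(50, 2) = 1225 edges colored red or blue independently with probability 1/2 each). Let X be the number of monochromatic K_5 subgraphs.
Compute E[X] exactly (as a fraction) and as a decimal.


Let X = Σ_S X_S over the C(50, 5) = 2118760 subsets S of size 5, where X_S = 1 if the K_5 on S is monochromatic.
For a fixed S, the K_5 on S has C(5, 2) = 10 edges. P[all 10 edges red] = (1/2)^10, and likewise for blue, so P[monochromatic] = 2·(1/2)^10 = 2^{1 − 10} = 1/512.
By linearity: E[X] = C(50, 5) · 2^{1 − 10} = 2118760 · 1/512 = 264845/64.
Numerically: E[X] ≈ 4138.2031.

E[X] = C(50,5)·2^(1−C(5,2)) = 264845/64 ≈ 4138.2031.


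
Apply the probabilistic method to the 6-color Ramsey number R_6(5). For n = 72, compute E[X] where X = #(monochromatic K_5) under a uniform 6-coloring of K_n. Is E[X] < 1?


E[X] = C(72, 5) · 6^{1 − 10} = 13991544 · 6^{−9} = 13991544/10077696.
As a reduced fraction: E[X] = 194327/139968 ≈ 1.38837.
Is E[X] < 1? NO.
Since E[X] ≥ 1, the first-moment bound is inconclusive at n = 72; it does NOT by itself certify R_6(5) > 72.

E[X] = 194327/139968 ≈ 1.38837; E[X] ≥ 1; first-moment method inconclusive here.


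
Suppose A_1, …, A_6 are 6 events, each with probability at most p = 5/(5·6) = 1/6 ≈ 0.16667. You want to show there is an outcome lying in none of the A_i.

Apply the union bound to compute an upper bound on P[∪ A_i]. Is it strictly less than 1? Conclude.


Union bound: P[∪_{i=1}^{6} A_i] ≤ Σ_i P[A_i] ≤ 6·p = 6·(1/6) = 1.
Numerically: 1 ≈ 1.00000.
Is 1 < 1? NO.
Since the bound 1 is ≥ 1, the union bound is uninformative here; it does NOT by itself certify existence.

6·p = 1 ≈ 1.00000; existence NOT certified by the union bound.


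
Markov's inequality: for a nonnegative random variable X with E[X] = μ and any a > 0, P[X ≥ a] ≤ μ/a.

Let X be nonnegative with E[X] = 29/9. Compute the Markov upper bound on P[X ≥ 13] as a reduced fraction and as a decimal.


μ = E[X] = 29/9, a = 13.
Markov: P[X ≥ 13] ≤ μ/a = (29/9)/13 = 29/117.
Numerically: ≈ 0.2479.
(Since a = 13 > μ = 3.2222, the bound 29/117 is < 1 and informative.)

P[X ≥ 13] ≤ 29/117 ≈ 0.2479.


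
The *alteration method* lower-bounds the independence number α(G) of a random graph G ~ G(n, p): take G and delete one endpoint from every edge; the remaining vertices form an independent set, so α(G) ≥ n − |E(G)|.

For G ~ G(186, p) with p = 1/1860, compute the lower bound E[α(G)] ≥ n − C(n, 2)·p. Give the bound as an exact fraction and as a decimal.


E[|E(G)|] = C(186, 2)·p = 17205 · (1/1860) = 37/4.
E[α(G)] ≥ n − E[|E(G)|] = 186 − 37/4 = 707/4.
Numerically: ≈ 176.7500.
(This is only a lower bound; the true E[α(G)] may be larger.)

E[α(G)] ≥ 707/4 ≈ 176.7500.


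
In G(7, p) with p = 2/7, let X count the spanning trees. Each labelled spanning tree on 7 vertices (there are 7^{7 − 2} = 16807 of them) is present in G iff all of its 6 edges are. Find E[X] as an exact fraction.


K_7 has 7^{7 − 2} = 16807 labelled spanning trees.
For each such spanning tree H, let X_H = 1 if all 6 edges of H are present in G. Then P[X_H = 1] = p^{6} = (2/7)^{6} = 64/117649.
By linearity: E[X] = Σ_H E[X_H] = 16807 · p^{6} = 16807 · 64/117649 = 64/7.
Numerically: E[X] ≈ 9.1429.

E[X] = 16807 · (2/7)^{6} = 64/7 ≈ 9.1429.


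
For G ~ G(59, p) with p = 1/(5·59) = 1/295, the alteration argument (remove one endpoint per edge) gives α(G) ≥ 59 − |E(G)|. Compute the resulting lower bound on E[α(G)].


E[|E(G)|] = C(59, 2)·p = 1711 · (1/295) = 29/5.
E[α(G)] ≥ n − E[|E(G)|] = 59 − 29/5 = 266/5.
Numerically: ≈ 53.200000.
(This is only a lower bound; the true E[α(G)] may be larger.)

E[α(G)] ≥ 266/5 ≈ 53.200000.


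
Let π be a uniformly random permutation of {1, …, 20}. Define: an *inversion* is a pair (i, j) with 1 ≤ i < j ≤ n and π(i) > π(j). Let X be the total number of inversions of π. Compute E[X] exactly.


Write X = Σ X_I over the C(20, 2) = 190 pairs i < j, with X_I the indicator of one inversion.
There are 190 indicators.
For each fixed pair i < j, the values π(i) and π(j) are two distinct elements of {1, …, 20} in uniformly random order; by symmetry P[π(i) > π(j)] = 1/2.
By linearity: E[X] = 190 · (1/2) = C(20, 2) · (1/2) = 190/2 = 95 ≈ 95.00000.

E[X] = 95 = 95.00000.


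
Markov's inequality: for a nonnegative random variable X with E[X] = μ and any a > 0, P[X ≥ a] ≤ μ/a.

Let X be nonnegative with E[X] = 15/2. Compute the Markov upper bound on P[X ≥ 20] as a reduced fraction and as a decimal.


μ = E[X] = 15/2, a = 20.
Markov: P[X ≥ 20] ≤ μ/a = (15/2)/20 = 3/8.
Numerically: ≈ 0.3750.
(Since a = 20 > μ = 7.5000, the bound 3/8 is < 1 and informative.)

P[X ≥ 20] ≤ 3/8 ≈ 0.3750.


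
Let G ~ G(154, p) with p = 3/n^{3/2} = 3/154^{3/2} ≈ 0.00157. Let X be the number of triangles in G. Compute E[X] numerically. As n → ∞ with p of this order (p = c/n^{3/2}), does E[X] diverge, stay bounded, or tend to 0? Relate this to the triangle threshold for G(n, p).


Number of potential triangles: C(154, 3) = 596904.
Each occurs with probability p³ ≈ (0.00157)³ ≈ 3.868303e-09.
By linearity: E[X] = C(154, 3)·p³ ≈ 596904 · 3.868303e-09 ≈ 0.0023.
Since α = 3/2 > 1, p = c/n^{3/2} = o(1/n) is below the triangle threshold p ~ 1/n. Asymptotically E[X] ~ (c³/6)·n^{3(1−α)} = (3³/6)·n^{-1.5} → 0, so by Markov's inequality G has no triangles w.h.p.

E[X] ≈ 0.0023; in regime p = Θ(1/n^{3/2}) E[X] tends to 0 (below the triangle threshold p ~ 1/n).


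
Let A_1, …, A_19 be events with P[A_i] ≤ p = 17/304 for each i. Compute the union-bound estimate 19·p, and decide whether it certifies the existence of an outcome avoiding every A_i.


Union bound: P[∪_{i=1}^{19} A_i] ≤ Σ_i P[A_i] ≤ 19·p = 19·(17/304) = 17/16.
Numerically: 17/16 ≈ 1.062.
Is 17/16 < 1? NO.
Since the bound 17/16 is ≥ 1, the union bound is uninformative here; it does NOT by itself certify existence.

19·p = 17/16 ≈ 1.062; existence NOT certified by the union bound.


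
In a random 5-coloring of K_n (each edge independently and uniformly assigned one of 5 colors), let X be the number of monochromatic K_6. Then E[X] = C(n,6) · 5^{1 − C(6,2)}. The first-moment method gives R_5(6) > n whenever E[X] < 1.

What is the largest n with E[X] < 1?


We need C(n, 6) · 5^{1 − 15} < 1, i.e. C(n, 6) < 5^{15 − 1} = 6103515625.
Check values of n near the boundary:
  n = 126: C(126, 6) = 4925156775; 4925156775 < 6103515625? YES
  n = 127: C(127, 6) = 5169379425; 5169379425 < 6103515625? YES
  n = 128: C(128, 6) = 5423611200; 5423611200 < 6103515625? YES
  n = 129: C(129, 6) = 5688177600; 5688177600 < 6103515625? YES
  n = 130: C(130, 6) = 5963412000; 5963412000 < 6103515625? YES
  n = 131: C(131, 6) = 6249655776; 6249655776 < 6103515625? NO
  n = 132: C(132, 6) = 6547258432; 6547258432 < 6103515625? NO
  n = 133: C(133, 6) = 6856577728; 6856577728 < 6103515625? NO
The largest n with C(n, 6) < 6103515625 is n = 130 (where E[X] = 47707296/48828125 ≈ 0.977045). Hence R_5(6) > 130, i.e. R_5(6) ≥ 131.

Largest n = 130; hence R_5(6) > 130.


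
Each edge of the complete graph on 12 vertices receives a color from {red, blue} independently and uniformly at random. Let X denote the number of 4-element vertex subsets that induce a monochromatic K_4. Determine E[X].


Let X = Σ_S X_S over the C(12, 4) = 495 subsets S of size 4, where X_S = 1 if the K_4 on S is monochromatic.
For a fixed S, the K_4 on S has C(4, 2) = 6 edges. P[all 6 edges red] = (1/2)^6, and likewise for blue, so P[monochromatic] = 2·(1/2)^6 = 2^{1 − 6} = 1/32.
By linearity of expectation: E[X] = C(12, 4) · 2^{1 − 6} = 495 · 1/32 = 495/32.
Numerically: E[X] ≈ 15.46875.

E[X] = C(12,4)·2^(1−C(4,2)) = 495/32 ≈ 15.46875.


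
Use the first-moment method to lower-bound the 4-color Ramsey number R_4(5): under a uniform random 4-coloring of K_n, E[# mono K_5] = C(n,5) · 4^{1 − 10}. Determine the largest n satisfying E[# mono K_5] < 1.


We need C(n, 5) · 4^{1 − 10} < 1, i.e. C(n, 5) < 4^{10 − 1} = 262144.
Check values of n near the boundary:
  n = 29: C(29, 5) = 118755; 118755 < 262144? YES
  n = 30: C(30, 5) = 142506; 142506 < 262144? YES
  n = 31: C(31, 5) = 169911; 169911 < 262144? YES
  n = 32: C(32, 5) = 201376; 201376 < 262144? YES
  n = 33: C(33, 5) = 237336; 237336 < 262144? YES
  n = 34: C(34, 5) = 278256; 278256 < 262144? NO
  n = 35: C(35, 5) = 324632; 324632 < 262144? NO
The largest n with C(n, 5) < 262144 is n = 33 (where E[X] = 29667/32768 ≈ 0.905). Hence R_4(5) > 33, i.e. R_4(5) ≥ 34.

Largest n = 33; hence R_4(5) > 33.


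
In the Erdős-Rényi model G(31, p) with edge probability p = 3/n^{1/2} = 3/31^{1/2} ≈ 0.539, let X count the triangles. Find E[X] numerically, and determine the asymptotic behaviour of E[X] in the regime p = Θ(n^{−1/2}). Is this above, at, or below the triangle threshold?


Number of potential triangles: C(31, 3) = 4495.
Each occurs with probability p³ ≈ (0.539)³ ≈ 1.56430e-01.
By linearity: E[X] = C(31, 3)·p³ ≈ 4495 · 1.56430e-01 ≈ 703.155.
Since α = 1/2 < 1, p = c/n^{1/2} ≫ 1/n is above the triangle threshold p ~ 1/n. Asymptotically E[X] ~ (c³/6)·n^{3(1−α)} = (3³/6)·n^{1.5} → ∞; triangles are abundant w.h.p.

E[X] ≈ 703.155; in regime p = Θ(1/n^{1/2}) E[X] diverges (above the triangle threshold p ~ 1/n).


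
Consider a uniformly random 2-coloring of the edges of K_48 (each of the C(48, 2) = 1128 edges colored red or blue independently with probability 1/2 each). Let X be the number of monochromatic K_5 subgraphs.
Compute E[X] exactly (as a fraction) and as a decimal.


Let X = Σ_S X_S over the C(48, 5) = 1712304 subsets S of size 5, where X_S = 1 if the K_5 on S is monochromatic.
For a fixed S, the K_5 on S has C(5, 2) = 10 edges. P[all 10 edges red] = (1/2)^10, and likewise for blue, so P[monochromatic] = 2·(1/2)^10 = 2^{1 − 10} = 1/512.
By linearity of expectation: E[X] = C(48, 5) · 2^{1 − 10} = 1712304 · 1/512 = 107019/32.
Numerically: E[X] ≈ 3344.3438.

E[X] = C(48,5)·2^(1−C(5,2)) = 107019/32 ≈ 3344.3438.


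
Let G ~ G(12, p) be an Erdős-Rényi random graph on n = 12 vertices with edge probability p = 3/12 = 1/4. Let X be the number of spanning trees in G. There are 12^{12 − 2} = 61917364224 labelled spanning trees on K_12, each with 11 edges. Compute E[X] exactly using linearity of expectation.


K_12 has 12^{12 − 2} = 61917364224 labelled spanning trees.
For each such spanning tree H, let X_H = 1 if all 11 edges of H are present in G. Then P[X_H = 1] = p^{11} = (1/4)^{11} = 1/4194304.
By linearity of expectation: E[X] = Σ_H E[X_H] = 61917364224 · p^{11} = 61917364224 · 1/4194304 = 59049/4.
Numerically: E[X] ≈ 1.48e+04.

E[X] = 61917364224 · (1/4)^{11} = 59049/4 ≈ 1.48e+04.


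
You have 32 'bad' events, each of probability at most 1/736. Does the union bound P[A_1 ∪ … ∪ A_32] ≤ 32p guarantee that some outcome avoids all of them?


Union bound: P[∪_{i=1}^{32} A_i] ≤ Σ_i P[A_i] ≤ 32·p = 32·(1/736) = 1/23.
Numerically: 1/23 ≈ 0.043478.
Is 1/23 < 1? YES.
Since P[∪ A_i] ≤ 1/23 < 1, the complement has P[∩ A_i^c] ≥ 1 − 1/23 = 22/23 > 0, so some outcome avoids every A_i.

32·p = 1/23 ≈ 0.043478; existence CERTIFIED by the union bound.


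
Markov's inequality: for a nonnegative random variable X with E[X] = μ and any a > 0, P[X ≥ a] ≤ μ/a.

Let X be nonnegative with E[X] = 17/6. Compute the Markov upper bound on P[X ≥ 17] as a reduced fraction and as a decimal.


μ = E[X] = 17/6, a = 17.
Markov: P[X ≥ 17] ≤ μ/a = (17/6)/17 = 1/6.
Numerically: ≈ 0.166667.
(Since a = 17 > μ = 2.833333, the bound 1/6 is < 1 and informative.)

P[X ≥ 17] ≤ 1/6 ≈ 0.166667.


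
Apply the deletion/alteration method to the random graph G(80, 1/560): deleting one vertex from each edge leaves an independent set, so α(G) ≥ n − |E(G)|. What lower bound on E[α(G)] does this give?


E[|E(G)|] = C(80, 2)·p = 3160 · (1/560) = 79/14.
E[α(G)] ≥ n − E[|E(G)|] = 80 − 79/14 = 1041/14.
Numerically: ≈ 74.357.
(This is only a lower bound; the true E[α(G)] may be larger.)

E[α(G)] ≥ 1041/14 ≈ 74.357.


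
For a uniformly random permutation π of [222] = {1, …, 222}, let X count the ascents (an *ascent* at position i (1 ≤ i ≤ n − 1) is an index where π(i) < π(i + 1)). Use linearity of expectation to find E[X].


Write X = Σ X_I over i = 1, …, 221, with X_I the indicator of one ascent.
There are 221 indicators.
For each fixed i, the pair (π(i), π(i+1)) is a uniformly random ordered pair of distinct values from {1, …, 222}; by symmetry P[π(i) < π(i+1)] = 1/2.
By linearity: E[X] = 221 · (1/2) = (222 − 1) · (1/2) = 221/2 ≈ 110.500000.

E[X] = 221/2 = 110.500000.


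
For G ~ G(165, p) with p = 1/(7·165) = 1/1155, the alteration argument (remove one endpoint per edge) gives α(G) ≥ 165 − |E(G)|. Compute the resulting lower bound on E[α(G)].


E[|E(G)|] = C(165, 2)·p = 13530 · (1/1155) = 82/7.
E[α(G)] ≥ n − E[|E(G)|] = 165 − 82/7 = 1073/7.
Numerically: ≈ 153.2857.
(This is only a lower bound; the true E[α(G)] may be larger.)

E[α(G)] ≥ 1073/7 ≈ 153.2857.


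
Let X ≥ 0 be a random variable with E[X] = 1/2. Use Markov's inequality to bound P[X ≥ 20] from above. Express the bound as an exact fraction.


μ = E[X] = 1/2, a = 20.
Markov: P[X ≥ 20] ≤ μ/a = (1/2)/20 = 1/40.
Numerically: ≈ 0.02500.
(Since a = 20 > μ = 0.50000, the bound 1/40 is < 1 and informative.)

P[X ≥ 20] ≤ 1/40 ≈ 0.02500.


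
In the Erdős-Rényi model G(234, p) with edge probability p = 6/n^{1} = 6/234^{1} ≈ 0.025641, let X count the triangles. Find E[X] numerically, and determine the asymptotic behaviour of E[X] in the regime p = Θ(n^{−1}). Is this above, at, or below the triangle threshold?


Number of potential triangles: C(234, 3) = 2108184.
Each occurs with probability p³ ≈ (0.025641)³ ≈ 1.6858005e-05.
By linearity: E[X] = C(234, 3)·p³ ≈ 2108184 · 1.6858005e-05 ≈ 35.53978.
Here α = 1, so p = 6/n is exactly at the triangle threshold p ~ 1/n. Asymptotically E[X] → c³/6 = 6³/6 = 36 ≈ 36.00000, a bounded constant. In this regime the triangle count is asymptotically Poisson(c³/6).

E[X] ≈ 35.53978; in regime p = Θ(1/n^{1}) E[X] stays bounded (at the triangle threshold p ~ 1/n).


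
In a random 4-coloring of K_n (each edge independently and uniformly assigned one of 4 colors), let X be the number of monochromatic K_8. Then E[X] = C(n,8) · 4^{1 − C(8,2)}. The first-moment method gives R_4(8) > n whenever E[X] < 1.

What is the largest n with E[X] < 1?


We need C(n, 8) · 4^{1 − 28} < 1, i.e. C(n, 8) < 4^{28 − 1} = 18014398509481984.
Check values of n near the boundary:
  n = 404: C(404, 8) = 16415071523485570; 16415071523485570 < 18014398509481984? YES
  n = 405: C(405, 8) = 16745853821188050; 16745853821188050 < 18014398509481984? YES
  n = 406: C(406, 8) = 17082453897995850; 17082453897995850 < 18014398509481984? YES
  n = 407: C(407, 8) = 17424959239309050; 17424959239309050 < 18014398509481984? YES
  n = 408: C(408, 8) = 17773458424095231; 17773458424095231 < 18014398509481984? YES
  n = 409: C(409, 8) = 18128041135797879; 18128041135797879 < 18014398509481984? NO
The largest n with C(n, 8) < 18014398509481984 is n = 408 (where E[X] = 17773458424095231/18014398509481984 ≈ 0.9866). Hence R_4(8) > 408, i.e. R_4(8) ≥ 409.

Largest n = 408; hence R_4(8) > 408.


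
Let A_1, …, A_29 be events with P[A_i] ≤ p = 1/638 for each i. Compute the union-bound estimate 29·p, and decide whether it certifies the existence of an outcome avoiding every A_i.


Union bound: P[∪_{i=1}^{29} A_i] ≤ Σ_i P[A_i] ≤ 29·p = 29·(1/638) = 1/22.
Numerically: 1/22 ≈ 0.04545.
Is 1/22 < 1? YES.
Since P[∪ A_i] ≤ 1/22 < 1, the complement has P[∩ A_i^c] ≥ 1 − 1/22 = 21/22 > 0, so some outcome avoids every A_i.

29·p = 1/22 ≈ 0.04545; existence CERTIFIED by the union bound.


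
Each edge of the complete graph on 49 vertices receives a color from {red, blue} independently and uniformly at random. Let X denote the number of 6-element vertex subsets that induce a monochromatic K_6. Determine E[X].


Let X = Σ_S X_S over the C(49, 6) = 13983816 subsets S of size 6, where X_S = 1 if the K_6 on S is monochromatic.
For a fixed S, the K_6 on S has C(6, 2) = 15 edges. P[all 15 edges red] = (1/2)^15, and likewise for blue, so P[monochromatic] = 2·(1/2)^15 = 2^{1 − 15} = 1/16384.
By linearity: E[X] = C(49, 6) · 2^{1 − 15} = 13983816 · 1/16384 = 1747977/2048.
Numerically: E[X] ≈ 853.504.

E[X] = C(49,6)·2^(1−C(6,2)) = 1747977/2048 ≈ 853.504.


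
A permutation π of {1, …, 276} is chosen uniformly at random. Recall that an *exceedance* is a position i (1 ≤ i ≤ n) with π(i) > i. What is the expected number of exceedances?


Write X = Σ_{i=1}^{276} X_i, where X_i = 1_{π(i) > i}.
For each fixed i, π(i) is uniform over {1, …, 276} (marginal of a uniform permutation), so P[π(i) > i] = (n − i)/n. Summing: Σ_{i=1}^{276} (n − i)/n = (0 + 1 + … + 275)/276 = 276(276 − 1)/(2·276) = (276 − 1)/2.
Hence E[X] = Σ_{i=1}^{276} (276 − i)/276 = 275/2 ≈ 137.500.

E[X] = 275/2 = 137.500.


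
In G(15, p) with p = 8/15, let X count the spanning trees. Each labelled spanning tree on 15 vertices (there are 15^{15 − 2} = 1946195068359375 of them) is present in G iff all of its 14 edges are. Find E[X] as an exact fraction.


K_15 has 15^{15 − 2} = 1946195068359375 labelled spanning trees.
For each such spanning tree H, let X_H = 1 if all 14 edges of H are present in G. Then P[X_H = 1] = p^{14} = (8/15)^{14} = 4398046511104/29192926025390625.
By linearity: E[X] = Σ_H E[X_H] = 1946195068359375 · p^{14} = 1946195068359375 · 4398046511104/29192926025390625 = 4398046511104/15.
Numerically: E[X] ≈ 2.932e+11.

E[X] = 1946195068359375 · (8/15)^{14} = 4398046511104/15 ≈ 2.932e+11.


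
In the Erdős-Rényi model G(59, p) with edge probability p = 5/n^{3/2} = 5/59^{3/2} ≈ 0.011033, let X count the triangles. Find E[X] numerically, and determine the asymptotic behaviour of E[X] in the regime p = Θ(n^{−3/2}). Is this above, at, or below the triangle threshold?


Number of potential triangles: C(59, 3) = 32509.
Each occurs with probability p³ ≈ (0.011033)³ ≈ 1.3429998e-06.
By linearity: E[X] = C(59, 3)·p³ ≈ 32509 · 1.3429998e-06 ≈ 0.04366.
Since α = 3/2 > 1, p = c/n^{3/2} = o(1/n) is below the triangle threshold p ~ 1/n. Asymptotically E[X] ~ (c³/6)·n^{3(1−α)} = (5³/6)·n^{-1.5} → 0, so by Markov's inequality G has no triangles w.h.p.

E[X] ≈ 0.04366; in regime p = Θ(1/n^{3/2}) E[X] tends to 0 (below the triangle threshold p ~ 1/n).


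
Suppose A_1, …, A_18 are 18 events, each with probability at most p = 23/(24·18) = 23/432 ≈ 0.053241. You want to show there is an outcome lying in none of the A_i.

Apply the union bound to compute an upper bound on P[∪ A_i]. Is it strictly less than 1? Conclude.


Union bound: P[∪_{i=1}^{18} A_i] ≤ Σ_i P[A_i] ≤ 18·p = 18·(23/432) = 23/24.
Numerically: 23/24 ≈ 0.958333.
Is 23/24 < 1? YES.
Since P[∪ A_i] ≤ 23/24 < 1, the complement has P[∩ A_i^c] ≥ 1 − 23/24 = 1/24 > 0, so some outcome avoids every A_i.

18·p = 23/24 ≈ 0.958333; existence CERTIFIED by the union bound.


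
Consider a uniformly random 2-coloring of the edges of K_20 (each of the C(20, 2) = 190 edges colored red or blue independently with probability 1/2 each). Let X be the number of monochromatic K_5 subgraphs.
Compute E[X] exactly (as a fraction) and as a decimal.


Let X = Σ_S X_S over the C(20, 5) = 15504 subsets S of size 5, where X_S = 1 if the K_5 on S is monochromatic.
For a fixed S, the K_5 on S has C(5, 2) = 10 edges. P[all 10 edges red] = (1/2)^10, and likewise for blue, so P[monochromatic] = 2·(1/2)^10 = 2^{1 − 10} = 1/512.
By linearity: E[X] = C(20, 5) · 2^{1 − 10} = 15504 · 1/512 = 969/32.
Numerically: E[X] ≈ 30.2812.

E[X] = C(20,5)·2^(1−C(5,2)) = 969/32 ≈ 30.2812.


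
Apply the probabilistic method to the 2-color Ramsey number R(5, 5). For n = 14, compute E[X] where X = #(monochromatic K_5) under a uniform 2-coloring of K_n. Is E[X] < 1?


E[X] = C(14, 5) · 2^{1 − 10} = 2002 · 2^{−9} = 2002/512.
As a reduced fraction: E[X] = 1001/256 ≈ 3.910.
Is E[X] < 1? NO.
Since E[X] ≥ 1, the first-moment bound is inconclusive at n = 14; it does NOT by itself certify R(5, 5) > 14.

E[X] = 1001/256 ≈ 3.910; E[X] ≥ 1; first-moment method inconclusive here.


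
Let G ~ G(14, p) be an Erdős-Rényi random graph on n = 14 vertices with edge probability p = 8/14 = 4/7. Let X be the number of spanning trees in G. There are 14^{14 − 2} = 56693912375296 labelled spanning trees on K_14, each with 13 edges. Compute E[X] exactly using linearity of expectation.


K_14 has 14^{14 − 2} = 56693912375296 labelled spanning trees.
For each such spanning tree H, let X_H = 1 if all 13 edges of H are present in G. Then P[X_H = 1] = p^{13} = (4/7)^{13} = 67108864/96889010407.
By linearity: E[X] = Σ_H E[X_H] = 56693912375296 · p^{13} = 56693912375296 · 67108864/96889010407 = 274877906944/7.
Numerically: E[X] ≈ 3.927e+10.

E[X] = 56693912375296 · (4/7)^{13} = 274877906944/7 ≈ 3.927e+10.


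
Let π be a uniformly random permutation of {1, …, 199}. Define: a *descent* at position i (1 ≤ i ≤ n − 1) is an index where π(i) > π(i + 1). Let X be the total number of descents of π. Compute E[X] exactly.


Write X = Σ X_I over i = 1, …, 198, with X_I the indicator of one descent.
There are 198 indicators.
For each fixed i, the pair (π(i), π(i+1)) is a uniformly random ordered pair of distinct values from {1, …, 199}; by symmetry P[π(i) > π(i+1)] = 1/2.
By linearity: E[X] = 198 · (1/2) = (199 − 1) · (1/2) = 99 ≈ 99.000.

E[X] = 99 = 99.000.


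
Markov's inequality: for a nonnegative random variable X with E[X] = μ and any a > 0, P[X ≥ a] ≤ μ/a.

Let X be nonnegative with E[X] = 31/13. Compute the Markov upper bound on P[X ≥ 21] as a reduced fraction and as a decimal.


μ = E[X] = 31/13, a = 21.
Markov: P[X ≥ 21] ≤ μ/a = (31/13)/21 = 31/273.
Numerically: ≈ 0.11355.
(Since a = 21 > μ = 2.38462, the bound 31/273 is < 1 and informative.)

P[X ≥ 21] ≤ 31/273 ≈ 0.11355.


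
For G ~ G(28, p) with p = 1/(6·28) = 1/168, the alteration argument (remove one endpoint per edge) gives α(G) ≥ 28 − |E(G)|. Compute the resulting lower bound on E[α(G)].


E[|E(G)|] = C(28, 2)·p = 378 · (1/168) = 9/4.
E[α(G)] ≥ n − E[|E(G)|] = 28 − 9/4 = 103/4.
Numerically: ≈ 25.75000.
(This is only a lower bound; the true E[α(G)] may be larger.)

E[α(G)] ≥ 103/4 ≈ 25.75000.


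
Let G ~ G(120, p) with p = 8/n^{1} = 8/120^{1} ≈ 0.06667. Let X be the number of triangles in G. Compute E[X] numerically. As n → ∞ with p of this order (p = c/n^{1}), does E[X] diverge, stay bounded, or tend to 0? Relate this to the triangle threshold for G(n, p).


Number of potential triangles: C(120, 3) = 280840.
Each occurs with probability p³ ≈ (0.06667)³ ≈ 2.962963e-04.
By linearity: E[X] = C(120, 3)·p³ ≈ 280840 · 2.962963e-04 ≈ 83.2119.
Here α = 1, so p = 8/n is exactly at the triangle threshold p ~ 1/n. Asymptotically E[X] → c³/6 = 8³/6 = 256/3 ≈ 85.3333, a bounded constant. In this regime the triangle count is asymptotically Poisson(c³/6).

E[X] ≈ 83.2119; in regime p = Θ(1/n^{1}) E[X] stays bounded (at the triangle threshold p ~ 1/n).


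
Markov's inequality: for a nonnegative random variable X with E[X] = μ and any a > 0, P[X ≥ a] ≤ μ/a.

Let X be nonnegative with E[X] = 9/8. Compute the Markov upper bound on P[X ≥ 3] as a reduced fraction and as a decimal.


μ = E[X] = 9/8, a = 3.
Markov: P[X ≥ 3] ≤ μ/a = (9/8)/3 = 3/8.
Numerically: ≈ 0.3750.
(Since a = 3 > μ = 1.1250, the bound 3/8 is < 1 and informative.)

P[X ≥ 3] ≤ 3/8 ≈ 0.3750.


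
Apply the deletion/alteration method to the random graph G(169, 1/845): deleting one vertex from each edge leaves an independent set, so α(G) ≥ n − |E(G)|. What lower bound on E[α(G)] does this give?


E[|E(G)|] = C(169, 2)·p = 14196 · (1/845) = 84/5.
E[α(G)] ≥ n − E[|E(G)|] = 169 − 84/5 = 761/5.
Numerically: ≈ 152.2000.
(This is only a lower bound; the true E[α(G)] may be larger.)

E[α(G)] ≥ 761/5 ≈ 152.2000.


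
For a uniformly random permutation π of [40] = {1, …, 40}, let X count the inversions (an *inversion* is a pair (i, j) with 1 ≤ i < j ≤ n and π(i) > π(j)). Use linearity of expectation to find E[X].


Write X = Σ X_I over the C(40, 2) = 780 pairs i < j, with X_I the indicator of one inversion.
There are 780 indicators.
For each fixed pair i < j, the values π(i) and π(j) are two distinct elements of {1, …, 40} in uniformly random order; by symmetry P[π(i) > π(j)] = 1/2.
By linearity: E[X] = 780 · (1/2) = C(40, 2) · (1/2) = 780/2 = 390 ≈ 390.000.

E[X] = 390 = 390.000.


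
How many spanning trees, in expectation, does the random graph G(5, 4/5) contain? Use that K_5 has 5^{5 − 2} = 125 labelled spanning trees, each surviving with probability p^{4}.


K_5 has 5^{5 − 2} = 125 labelled spanning trees.
For each such spanning tree H, let X_H = 1 if all 4 edges of H are present in G. Then P[X_H = 1] = p^{4} = (4/5)^{4} = 256/625.
Summing the indicators: E[X] = Σ_H E[X_H] = 125 · p^{4} = 125 · 256/625 = 256/5.
Numerically: E[X] ≈ 51.2.

E[X] = 125 · (4/5)^{4} = 256/5 ≈ 51.2.


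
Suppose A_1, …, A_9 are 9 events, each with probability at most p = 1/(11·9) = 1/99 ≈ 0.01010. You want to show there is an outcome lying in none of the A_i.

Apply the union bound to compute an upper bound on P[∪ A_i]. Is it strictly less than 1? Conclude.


Union bound: P[∪_{i=1}^{9} A_i] ≤ Σ_i P[A_i] ≤ 9·p = 9·(1/99) = 1/11.
Numerically: 1/11 ≈ 0.09091.
Is 1/11 < 1? YES.
Since P[∪ A_i] ≤ 1/11 < 1, the complement has P[∩ A_i^c] ≥ 1 − 1/11 = 10/11 > 0, so some outcome avoids every A_i.

9·p = 1/11 ≈ 0.09091; existence CERTIFIED by the union bound.


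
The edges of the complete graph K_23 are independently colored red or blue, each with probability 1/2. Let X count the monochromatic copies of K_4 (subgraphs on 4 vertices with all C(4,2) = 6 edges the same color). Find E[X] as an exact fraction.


Let X = Σ_S X_S over the C(23, 4) = 8855 subsets S of size 4, where X_S = 1 if the K_4 on S is monochromatic.
For a fixed S, the K_4 on S has C(4, 2) = 6 edges. P[all 6 edges red] = (1/2)^6, and likewise for blue, so P[monochromatic] = 2·(1/2)^6 = 2^{1 − 6} = 1/32.
Summing: E[X] = C(23, 4) · 2^{1 − 6} = 8855 · 1/32 = 8855/32.
Numerically: E[X] ≈ 276.71875.

E[X] = C(23,4)·2^(1−C(4,2)) = 8855/32 ≈ 276.71875.


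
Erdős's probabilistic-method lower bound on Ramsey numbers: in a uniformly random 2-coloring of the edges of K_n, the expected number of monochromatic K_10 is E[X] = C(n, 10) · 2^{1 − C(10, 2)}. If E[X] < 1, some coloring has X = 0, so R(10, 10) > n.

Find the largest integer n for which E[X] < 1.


We need C(n, 10) · 2^{1 − 45} < 1, i.e. C(n, 10) < 2^{45 − 1} = 17592186044416.
Check values of n near the boundary:
  n = 97: C(97, 10) = 12576469727536; 12576469727536 < 17592186044416? YES
  n = 98: C(98, 10) = 14005614014756; 14005614014756 < 17592186044416? YES
  n = 99: C(99, 10) = 15579278510796; 15579278510796 < 17592186044416? YES
  n = 100: C(100, 10) = 17310309456440; 17310309456440 < 17592186044416? YES
  n = 101: C(101, 10) = 19212541264840; 19212541264840 < 17592186044416? NO
  n = 102: C(102, 10) = 21300860967540; 21300860967540 < 17592186044416? NO
The largest n with C(n, 10) < 17592186044416 is n = 100 (where E[X] = 2163788682055/2199023255552 ≈ 0.984). Hence R(10, 10) > 100, i.e. R(10, 10) ≥ 101.

Largest n = 100; hence R(10, 10) > 100.


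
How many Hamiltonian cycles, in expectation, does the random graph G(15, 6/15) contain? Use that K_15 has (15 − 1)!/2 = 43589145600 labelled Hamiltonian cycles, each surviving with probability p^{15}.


K_15 has (15 − 1)!/2 = 43589145600 labelled Hamiltonian cycles.
For each such Hamiltonian cycle H, let X_H = 1 if all 15 edges of H are present in G. Then P[X_H = 1] = p^{15} = (2/5)^{15} = 32768/30517578125.
By linearity of expectation: E[X] = Σ_H E[X_H] = 43589145600 · p^{15} = 43589145600 · 32768/30517578125 = 57133164920832/1220703125.
Numerically: E[X] ≈ 46803.5.

E[X] = 43589145600 · (2/5)^{15} = 57133164920832/1220703125 ≈ 46803.5.


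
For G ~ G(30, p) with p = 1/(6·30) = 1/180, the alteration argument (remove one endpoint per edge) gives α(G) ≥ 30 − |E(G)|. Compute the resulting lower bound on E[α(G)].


E[|E(G)|] = C(30, 2)·p = 435 · (1/180) = 29/12.
E[α(G)] ≥ n − E[|E(G)|] = 30 − 29/12 = 331/12.
Numerically: ≈ 27.58333.
(This is only a lower bound; the true E[α(G)] may be larger.)

E[α(G)] ≥ 331/12 ≈ 27.58333.


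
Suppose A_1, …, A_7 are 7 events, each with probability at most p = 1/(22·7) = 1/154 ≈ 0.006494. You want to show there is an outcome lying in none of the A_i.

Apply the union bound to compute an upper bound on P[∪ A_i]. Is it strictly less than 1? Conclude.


Union bound: P[∪_{i=1}^{7} A_i] ≤ Σ_i P[A_i] ≤ 7·p = 7·(1/154) = 1/22.
Numerically: 1/22 ≈ 0.045455.
Is 1/22 < 1? YES.
Since P[∪ A_i] ≤ 1/22 < 1, the complement has P[∩ A_i^c] ≥ 1 − 1/22 = 21/22 > 0, so some outcome avoids every A_i.

7·p = 1/22 ≈ 0.045455; existence CERTIFIED by the union bound.
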